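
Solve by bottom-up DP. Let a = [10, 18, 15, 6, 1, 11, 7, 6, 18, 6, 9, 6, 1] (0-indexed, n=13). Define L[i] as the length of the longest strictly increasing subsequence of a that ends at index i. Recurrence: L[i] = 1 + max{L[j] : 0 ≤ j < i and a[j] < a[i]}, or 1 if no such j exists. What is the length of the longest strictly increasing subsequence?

   i    0    1    2    3    4    5    6    7    8    9   10   11   12
a[i]   10   18   15    6    1   11    7    6   18    6    9    6    1
L[i]    1    2    2    1    1    2    2    2    3    2    3    2    1

3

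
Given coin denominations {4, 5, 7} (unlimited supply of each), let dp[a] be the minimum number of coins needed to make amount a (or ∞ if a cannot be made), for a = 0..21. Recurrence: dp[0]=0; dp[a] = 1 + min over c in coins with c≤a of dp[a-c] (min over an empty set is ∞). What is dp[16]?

 a  0  1  2  3  4  5  6  7  8  9 10 11 12 13 14 15 16 17 18 19 20 21
dp  0  -  -  -  1  1  -  1  2  2  2  2  2  3  2  3  3  3  3  3  4  3
(- denotes ∞ / unreachable)

3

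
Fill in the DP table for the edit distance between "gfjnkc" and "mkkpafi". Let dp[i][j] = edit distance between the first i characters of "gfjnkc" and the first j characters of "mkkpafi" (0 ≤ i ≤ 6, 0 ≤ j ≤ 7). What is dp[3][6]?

   ''  m  k  k  p  a  f  i
''  0  1  2  3  4  5  6  7
 g  1  1  2  3  4  5  6  7
 f  2  2  2  3  4  5  5  6
 j  3  3  3  3  4  5  6  6
 n  4  4  4  4  4  5  6  7
 k  5  5  4  4  5  5  6  7
 c  6  6  5  5  5  6  6  7

6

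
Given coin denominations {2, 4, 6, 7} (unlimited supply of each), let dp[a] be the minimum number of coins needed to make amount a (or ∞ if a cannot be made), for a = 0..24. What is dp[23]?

4

 a  0  1  2  3  4  5  6  7  8  9 10 11 12 13 14 15 16 17 18 19 20 21 22 23 24
dp  0  -  1  -  1  -  1  1  2  2  2  2  2  2  2  3  3  3  3  3  3  3  4  4  4
(- denotes ∞ / unreachable)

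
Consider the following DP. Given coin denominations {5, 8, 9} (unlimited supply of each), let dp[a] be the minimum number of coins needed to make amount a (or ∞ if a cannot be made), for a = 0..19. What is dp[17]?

 a  0  1  2  3  4  5  6  7  8  9 10 11 12 13 14 15 16 17 18 19
dp  0  -  -  -  -  1  -  -  1  1  2  -  -  2  2  3  2  2  2  3
(- denotes ∞ / unreachable)

2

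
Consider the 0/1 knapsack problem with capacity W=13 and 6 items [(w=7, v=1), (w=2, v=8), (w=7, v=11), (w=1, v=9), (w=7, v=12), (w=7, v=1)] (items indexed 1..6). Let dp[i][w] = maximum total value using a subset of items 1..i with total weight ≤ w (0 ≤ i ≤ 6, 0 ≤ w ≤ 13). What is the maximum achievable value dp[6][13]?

29

i\w   0   1   2   3   4   5   6   7   8   9  10  11  12  13
  0   0   0   0   0   0   0   0   0   0   0   0   0   0   0
  1   0   0   0   0   0   0   0   1   1   1   1   1   1   1
  2   0   0   8   8   8   8   8   8   8   9   9   9   9   9
  3   0   0   8   8   8   8   8  11  11  19  19  19  19  19
  4   0   9   9  17  17  17  17  17  20  20  28  28  28  28
  5   0   9   9  17  17  17  17  17  21  21  29  29  29  29
  6   0   9   9  17  17  17  17  17  21  21  29  29  29  29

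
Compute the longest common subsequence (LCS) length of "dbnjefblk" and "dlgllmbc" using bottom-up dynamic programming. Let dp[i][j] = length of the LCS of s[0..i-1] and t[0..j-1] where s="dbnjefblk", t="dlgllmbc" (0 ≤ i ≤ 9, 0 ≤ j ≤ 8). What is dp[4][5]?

   ''  d  l  g  l  l  m  b  c
''  0  0  0  0  0  0  0  0  0
 d  0  1  1  1  1  1  1  1  1
 b  0  1  1  1  1  1  1  2  2
 n  0  1  1  1  1  1  1  2  2
 j  0  1  1  1  1  1  1  2  2
 e  0  1  1  1  1  1  1  2  2
 f  0  1  1  1  1  1  1  2  2
 b  0  1  1  1  1  1  1  2  2
 l  0  1  2  2  2  2  2  2  2
 k  0  1  2  2  2  2  2  2  2

1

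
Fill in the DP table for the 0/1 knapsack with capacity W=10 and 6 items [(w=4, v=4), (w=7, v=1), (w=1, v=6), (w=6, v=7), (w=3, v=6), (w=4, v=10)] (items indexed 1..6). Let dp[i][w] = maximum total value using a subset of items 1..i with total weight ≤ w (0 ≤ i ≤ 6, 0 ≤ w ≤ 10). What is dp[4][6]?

i\w   0   1   2   3   4   5   6   7   8   9  10
  0   0   0   0   0   0   0   0   0   0   0   0
  1   0   0   0   0   4   4   4   4   4   4   4
  2   0   0   0   0   4   4   4   4   4   4   4
  3   0   6   6   6   6  10  10  10  10  10  10
  4   0   6   6   6   6  10  10  13  13  13  13
  5   0   6   6   6  12  12  12  13  16  16  19
  6   0   6   6   6  12  16  16  16  22  22  22

10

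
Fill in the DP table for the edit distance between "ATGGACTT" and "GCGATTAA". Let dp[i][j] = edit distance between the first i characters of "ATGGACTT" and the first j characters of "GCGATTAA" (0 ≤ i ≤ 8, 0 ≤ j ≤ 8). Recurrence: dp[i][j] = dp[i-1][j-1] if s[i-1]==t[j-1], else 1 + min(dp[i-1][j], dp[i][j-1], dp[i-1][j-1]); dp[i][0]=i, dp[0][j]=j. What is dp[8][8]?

6

   ''  G  C  G  A  T  T  A  A
''  0  1  2  3  4  5  6  7  8
 A  1  1  2  3  3  4  5  6  7
 T  2  2  2  3  4  3  4  5  6
 G  3  2  3  2  3  4  4  5  6
 G  4  3  3  3  3  4  5  5  6
 A  5  4  4  4  3  4  5  5  5
 C  6  5  4  5  4  4  5  6  6
 T  7  6  5  5  5  4  4  5  6
 T  8  7  6  6  6  5  4  5  6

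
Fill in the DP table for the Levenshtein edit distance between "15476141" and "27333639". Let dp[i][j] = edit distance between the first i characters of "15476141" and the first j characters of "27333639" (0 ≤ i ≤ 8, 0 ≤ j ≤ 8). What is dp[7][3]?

   ''  2  7  3  3  3  6  3  9
''  0  1  2  3  4  5  6  7  8
 1  1  1  2  3  4  5  6  7  8
 5  2  2  2  3  4  5  6  7  8
 4  3  3  3  3  4  5  6  7  8
 7  4  4  3  4  4  5  6  7  8
 6  5  5  4  4  5  5  5  6  7
 1  6  6  5  5  5  6  6  6  7
 4  7  7  6  6  6  6  7  7  7
 1  8  8  7  7  7  7  7  8  8

6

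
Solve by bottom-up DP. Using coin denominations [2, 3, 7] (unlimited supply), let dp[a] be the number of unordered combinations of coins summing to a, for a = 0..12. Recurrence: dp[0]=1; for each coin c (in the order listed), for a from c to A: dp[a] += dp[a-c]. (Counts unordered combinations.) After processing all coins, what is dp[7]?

after  coin     0     1     2     3     4     5     6     7     8     9    10    11    12
          2     1     0     1     0     1     0     1     0     1     0     1     0     1
          3     1     0     1     1     1     1     2     1     2     2     2     2     3
          7     1     0     1     1     1     1     2     2     2     3     3     3     4

2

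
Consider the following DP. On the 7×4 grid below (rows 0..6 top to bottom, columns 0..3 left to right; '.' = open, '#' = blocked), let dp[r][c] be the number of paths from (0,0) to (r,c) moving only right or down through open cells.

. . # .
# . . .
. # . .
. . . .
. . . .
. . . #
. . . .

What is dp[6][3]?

r\c   0   1   2   3
  0   1   1   0   0
  1   0   1   1   1
  2   0   0   1   2
  3   0   0   1   3
  4   0   0   1   4
  5   0   0   1   0
  6   0   0   1   1

1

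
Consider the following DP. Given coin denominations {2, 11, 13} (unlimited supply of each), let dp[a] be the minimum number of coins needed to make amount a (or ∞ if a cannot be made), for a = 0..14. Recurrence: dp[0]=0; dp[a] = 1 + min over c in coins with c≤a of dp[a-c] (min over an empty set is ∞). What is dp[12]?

6

 a  0  1  2  3  4  5  6  7  8  9 10 11 12 13 14
dp  0  -  1  -  2  -  3  -  4  -  5  1  6  1  7
(- denotes ∞ / unreachable)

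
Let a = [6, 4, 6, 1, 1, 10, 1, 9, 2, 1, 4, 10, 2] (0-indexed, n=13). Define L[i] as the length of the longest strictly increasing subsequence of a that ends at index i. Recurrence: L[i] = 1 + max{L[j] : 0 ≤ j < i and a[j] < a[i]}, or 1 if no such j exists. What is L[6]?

1

   i    0    1    2    3    4    5    6    7    8    9   10   11   12
a[i]    6    4    6    1    1   10    1    9    2    1    4   10    2
L[i]    1    1    2    1    1    3    1    3    2    1    3    4    2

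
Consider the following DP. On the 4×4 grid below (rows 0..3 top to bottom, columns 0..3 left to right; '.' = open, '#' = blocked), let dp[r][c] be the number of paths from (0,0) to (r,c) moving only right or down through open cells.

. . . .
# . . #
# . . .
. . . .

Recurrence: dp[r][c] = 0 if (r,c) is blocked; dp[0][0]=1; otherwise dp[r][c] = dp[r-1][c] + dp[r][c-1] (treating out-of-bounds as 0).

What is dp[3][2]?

4

r\c   0   1   2   3
  0   1   1   1   1
  1   0   1   2   0
  2   0   1   3   3
  3   0   1   4   7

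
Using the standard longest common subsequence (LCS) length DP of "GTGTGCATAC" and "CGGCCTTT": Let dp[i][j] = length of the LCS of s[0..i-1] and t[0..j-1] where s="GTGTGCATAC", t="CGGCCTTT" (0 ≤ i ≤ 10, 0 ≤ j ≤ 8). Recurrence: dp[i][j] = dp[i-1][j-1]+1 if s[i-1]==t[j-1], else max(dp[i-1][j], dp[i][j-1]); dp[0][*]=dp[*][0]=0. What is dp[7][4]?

   ''  C  G  G  C  C  T  T  T
''  0  0  0  0  0  0  0  0  0
 G  0  0  1  1  1  1  1  1  1
 T  0  0  1  1  1  1  2  2  2
 G  0  0  1  2  2  2  2  2  2
 T  0  0  1  2  2  2  3  3  3
 G  0  0  1  2  2  2  3  3  3
 C  0  1  1  2  3  3  3  3  3
 A  0  1  1  2  3  3  3  3  3
 T  0  1  1  2  3  3  4  4  4
 A  0  1  1  2  3  3  4  4  4
 C  0  1  1  2  3  4  4  4  4

3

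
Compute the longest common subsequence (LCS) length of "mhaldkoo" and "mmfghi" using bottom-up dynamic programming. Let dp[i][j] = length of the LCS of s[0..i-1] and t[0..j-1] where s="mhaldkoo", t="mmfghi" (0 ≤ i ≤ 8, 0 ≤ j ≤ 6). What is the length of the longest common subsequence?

   ''  m  m  f  g  h  i
''  0  0  0  0  0  0  0
 m  0  1  1  1  1  1  1
 h  0  1  1  1  1  2  2
 a  0  1  1  1  1  2  2
 l  0  1  1  1  1  2  2
 d  0  1  1  1  1  2  2
 k  0  1  1  1  1  2  2
 o  0  1  1  1  1  2  2
 o  0  1  1  1  1  2  2

2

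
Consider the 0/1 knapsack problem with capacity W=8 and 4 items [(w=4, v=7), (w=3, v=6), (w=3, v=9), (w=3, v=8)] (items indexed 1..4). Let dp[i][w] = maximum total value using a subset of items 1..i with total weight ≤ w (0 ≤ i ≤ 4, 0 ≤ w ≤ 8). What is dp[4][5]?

9

i\w   0   1   2   3   4   5   6   7   8
  0   0   0   0   0   0   0   0   0   0
  1   0   0   0   0   7   7   7   7   7
  2   0   0   0   6   7   7   7  13  13
  3   0   0   0   9   9   9  15  16  16
  4   0   0   0   9   9   9  17  17  17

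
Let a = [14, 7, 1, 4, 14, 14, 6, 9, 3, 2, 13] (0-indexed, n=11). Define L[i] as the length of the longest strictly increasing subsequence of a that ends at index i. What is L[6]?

   i    0    1    2    3    4    5    6    7    8    9   10
a[i]   14    7    1    4   14   14    6    9    3    2   13
L[i]    1    1    1    2    3    3    3    4    2    2    5

3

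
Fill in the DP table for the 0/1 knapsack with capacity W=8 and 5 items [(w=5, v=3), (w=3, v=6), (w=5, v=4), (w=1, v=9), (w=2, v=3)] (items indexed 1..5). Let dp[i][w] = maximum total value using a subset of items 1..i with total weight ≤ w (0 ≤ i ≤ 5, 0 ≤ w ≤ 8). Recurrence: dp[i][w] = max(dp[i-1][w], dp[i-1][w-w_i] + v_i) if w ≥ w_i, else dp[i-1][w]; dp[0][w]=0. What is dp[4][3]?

9

i\w   0   1   2   3   4   5   6   7   8
  0   0   0   0   0   0   0   0   0   0
  1   0   0   0   0   0   3   3   3   3
  2   0   0   0   6   6   6   6   6   9
  3   0   0   0   6   6   6   6   6  10
  4   0   9   9   9  15  15  15  15  15
  5   0   9   9  12  15  15  18  18  18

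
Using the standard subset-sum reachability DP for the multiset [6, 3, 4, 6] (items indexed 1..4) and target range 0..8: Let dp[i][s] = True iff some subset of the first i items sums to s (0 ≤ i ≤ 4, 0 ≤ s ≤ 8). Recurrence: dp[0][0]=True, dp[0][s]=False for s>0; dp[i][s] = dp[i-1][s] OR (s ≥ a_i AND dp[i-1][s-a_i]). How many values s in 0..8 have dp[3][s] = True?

5

i\s   0   1   2   3   4   5   6   7   8
  0   T   F   F   F   F   F   F   F   F
  1   T   F   F   F   F   F   T   F   F
  2   T   F   F   T   F   F   T   F   F
  3   T   F   F   T   T   F   T   T   F
  4   T   F   F   T   T   F   T   T   F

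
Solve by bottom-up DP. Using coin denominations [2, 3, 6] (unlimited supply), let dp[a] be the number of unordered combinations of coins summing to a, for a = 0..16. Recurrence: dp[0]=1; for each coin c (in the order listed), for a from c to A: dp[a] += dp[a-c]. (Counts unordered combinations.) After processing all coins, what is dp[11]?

after  coin     0     1     2     3     4     5     6     7     8     9    10    11    12    13    14    15    16
          2     1     0     1     0     1     0     1     0     1     0     1     0     1     0     1     0     1
          3     1     0     1     1     1     1     2     1     2     2     2     2     3     2     3     3     3
          6     1     0     1     1     1     1     3     1     3     3     3     3     6     3     6     6     6

3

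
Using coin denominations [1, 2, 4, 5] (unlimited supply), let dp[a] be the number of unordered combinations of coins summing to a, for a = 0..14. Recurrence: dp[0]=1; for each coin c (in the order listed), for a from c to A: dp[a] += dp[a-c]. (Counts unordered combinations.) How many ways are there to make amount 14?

33

after  coin     0     1     2     3     4     5     6     7     8     9    10    11    12    13    14
          1     1     1     1     1     1     1     1     1     1     1     1     1     1     1     1
          2     1     1     2     2     3     3     4     4     5     5     6     6     7     7     8
          4     1     1     2     2     4     4     6     6     9     9    12    12    16    16    20
          5     1     1     2     2     4     5     7     8    11    13    17    19    24    27    33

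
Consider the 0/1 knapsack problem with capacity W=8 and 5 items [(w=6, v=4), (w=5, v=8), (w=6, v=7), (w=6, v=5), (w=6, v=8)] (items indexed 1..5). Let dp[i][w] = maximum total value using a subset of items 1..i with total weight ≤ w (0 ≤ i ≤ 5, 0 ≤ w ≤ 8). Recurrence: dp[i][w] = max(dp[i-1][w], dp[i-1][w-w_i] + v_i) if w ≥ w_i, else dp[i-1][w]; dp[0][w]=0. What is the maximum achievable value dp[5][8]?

8

i\w   0   1   2   3   4   5   6   7   8
  0   0   0   0   0   0   0   0   0   0
  1   0   0   0   0   0   0   4   4   4
  2   0   0   0   0   0   8   8   8   8
  3   0   0   0   0   0   8   8   8   8
  4   0   0   0   0   0   8   8   8   8
  5   0   0   0   0   0   8   8   8   8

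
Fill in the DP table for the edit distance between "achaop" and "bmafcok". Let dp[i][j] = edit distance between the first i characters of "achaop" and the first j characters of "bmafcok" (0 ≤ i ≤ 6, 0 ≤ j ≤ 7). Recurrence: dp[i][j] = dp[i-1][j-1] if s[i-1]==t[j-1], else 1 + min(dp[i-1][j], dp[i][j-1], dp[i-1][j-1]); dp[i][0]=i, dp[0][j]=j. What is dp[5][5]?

   ''  b  m  a  f  c  o  k
''  0  1  2  3  4  5  6  7
 a  1  1  2  2  3  4  5  6
 c  2  2  2  3  3  3  4  5
 h  3  3  3  3  4  4  4  5
 a  4  4  4  3  4  5  5  5
 o  5  5  5  4  4  5  5  6
 p  6  6  6  5  5  5  6  6

5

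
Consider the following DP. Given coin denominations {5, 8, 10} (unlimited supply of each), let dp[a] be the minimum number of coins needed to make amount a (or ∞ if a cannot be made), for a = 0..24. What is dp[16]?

2

 a  0  1  2  3  4  5  6  7  8  9 10 11 12 13 14 15 16 17 18 19 20 21 22 23 24
dp  0  -  -  -  -  1  -  -  1  -  1  -  -  2  -  2  2  -  2  -  2  3  -  3  3
(- denotes ∞ / unreachable)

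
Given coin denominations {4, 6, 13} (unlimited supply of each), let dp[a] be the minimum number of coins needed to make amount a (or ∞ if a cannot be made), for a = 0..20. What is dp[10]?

2

 a  0  1  2  3  4  5  6  7  8  9 10 11 12 13 14 15 16 17 18 19 20
dp  0  -  -  -  1  -  1  -  2  -  2  -  2  1  3  -  3  2  3  2  4
(- denotes ∞ / unreachable)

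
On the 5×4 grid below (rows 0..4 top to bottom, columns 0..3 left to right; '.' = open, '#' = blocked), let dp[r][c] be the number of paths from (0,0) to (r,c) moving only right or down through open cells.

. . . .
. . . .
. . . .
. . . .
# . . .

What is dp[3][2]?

r\c   0   1   2   3
  0   1   1   1   1
  1   1   2   3   4
  2   1   3   6  10
  3   1   4  10  20
  4   0   4  14  34

10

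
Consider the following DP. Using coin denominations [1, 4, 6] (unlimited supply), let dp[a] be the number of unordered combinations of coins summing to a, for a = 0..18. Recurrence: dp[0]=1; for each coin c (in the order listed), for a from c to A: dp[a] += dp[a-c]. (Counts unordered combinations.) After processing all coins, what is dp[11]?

5

after  coin     0     1     2     3     4     5     6     7     8     9    10    11    12    13    14    15    16    17    18
          1     1     1     1     1     1     1     1     1     1     1     1     1     1     1     1     1     1     1     1
          4     1     1     1     1     2     2     2     2     3     3     3     3     4     4     4     4     5     5     5
          6     1     1     1     1     2     2     3     3     4     4     5     5     7     7     8     8    10    10    12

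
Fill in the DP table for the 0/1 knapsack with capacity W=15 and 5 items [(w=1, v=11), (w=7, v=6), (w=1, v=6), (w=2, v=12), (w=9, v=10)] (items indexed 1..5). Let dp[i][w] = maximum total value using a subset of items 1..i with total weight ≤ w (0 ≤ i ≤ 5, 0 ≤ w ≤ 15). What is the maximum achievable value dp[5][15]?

i\w   0   1   2   3   4   5   6   7   8   9  10  11  12  13  14  15
  0   0   0   0   0   0   0   0   0   0   0   0   0   0   0   0   0
  1   0  11  11  11  11  11  11  11  11  11  11  11  11  11  11  11
  2   0  11  11  11  11  11  11  11  17  17  17  17  17  17  17  17
  3   0  11  17  17  17  17  17  17  17  23  23  23  23  23  23  23
  4   0  11  17  23  29  29  29  29  29  29  29  35  35  35  35  35
  5   0  11  17  23  29  29  29  29  29  29  29  35  35  39  39  39

39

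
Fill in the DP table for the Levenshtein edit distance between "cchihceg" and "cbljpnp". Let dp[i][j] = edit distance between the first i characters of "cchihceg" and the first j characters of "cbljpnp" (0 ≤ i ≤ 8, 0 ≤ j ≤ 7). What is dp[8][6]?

7

   ''  c  b  l  j  p  n  p
''  0  1  2  3  4  5  6  7
 c  1  0  1  2  3  4  5  6
 c  2  1  1  2  3  4  5  6
 h  3  2  2  2  3  4  5  6
 i  4  3  3  3  3  4  5  6
 h  5  4  4  4  4  4  5  6
 c  6  5  5  5  5  5  5  6
 e  7  6  6  6  6  6  6  6
 g  8  7  7  7  7  7  7  7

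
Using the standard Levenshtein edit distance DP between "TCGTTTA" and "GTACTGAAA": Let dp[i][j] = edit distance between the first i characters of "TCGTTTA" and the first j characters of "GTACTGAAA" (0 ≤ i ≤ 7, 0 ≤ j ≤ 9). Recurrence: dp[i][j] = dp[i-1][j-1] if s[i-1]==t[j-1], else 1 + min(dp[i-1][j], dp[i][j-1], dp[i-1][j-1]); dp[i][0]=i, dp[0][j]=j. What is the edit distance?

   ''  G  T  A  C  T  G  A  A  A
''  0  1  2  3  4  5  6  7  8  9
 T  1  1  1  2  3  4  5  6  7  8
 C  2  2  2  2  2  3  4  5  6  7
 G  3  2  3  3  3  3  3  4  5  6
 T  4  3  2  3  4  3  4  4  5  6
 T  5  4  3  3  4  4  4  5  5  6
 T  6  5  4  4  4  4  5  5  6  6
 A  7  6  5  4  5  5  5  5  5  6

6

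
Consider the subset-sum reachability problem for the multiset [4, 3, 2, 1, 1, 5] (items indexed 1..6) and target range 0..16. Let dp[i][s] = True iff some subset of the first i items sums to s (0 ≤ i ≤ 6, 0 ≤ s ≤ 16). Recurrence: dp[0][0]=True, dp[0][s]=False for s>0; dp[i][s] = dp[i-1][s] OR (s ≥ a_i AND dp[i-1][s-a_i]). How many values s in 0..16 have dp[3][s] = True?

i\s   0   1   2   3   4   5   6   7   8   9  10  11  12  13  14  15  16
  0   T   F   F   F   F   F   F   F   F   F   F   F   F   F   F   F   F
  1   T   F   F   F   T   F   F   F   F   F   F   F   F   F   F   F   F
  2   T   F   F   T   T   F   F   T   F   F   F   F   F   F   F   F   F
  3   T   F   T   T   T   T   T   T   F   T   F   F   F   F   F   F   F
  4   T   T   T   T   T   T   T   T   T   T   T   F   F   F   F   F   F
  5   T   T   T   T   T   T   T   T   T   T   T   T   F   F   F   F   F
  6   T   T   T   T   T   T   T   T   T   T   T   T   T   T   T   T   T

8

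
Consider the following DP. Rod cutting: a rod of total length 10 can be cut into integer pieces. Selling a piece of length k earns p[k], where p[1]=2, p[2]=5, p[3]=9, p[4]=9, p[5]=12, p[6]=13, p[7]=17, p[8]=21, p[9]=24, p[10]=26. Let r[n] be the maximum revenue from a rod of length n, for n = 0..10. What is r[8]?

   n    0    1    2    3    4    5    6    7    8    9   10
r[n]    0    2    5    9   11   14   18   20   23   27   29

23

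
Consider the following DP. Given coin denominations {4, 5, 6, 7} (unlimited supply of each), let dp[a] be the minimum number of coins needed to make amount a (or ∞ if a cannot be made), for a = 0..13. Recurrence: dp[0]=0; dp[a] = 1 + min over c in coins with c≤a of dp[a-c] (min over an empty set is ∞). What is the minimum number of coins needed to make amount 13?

2

 a  0  1  2  3  4  5  6  7  8  9 10 11 12 13
dp  0  -  -  -  1  1  1  1  2  2  2  2  2  2
(- denotes ∞ / unreachable)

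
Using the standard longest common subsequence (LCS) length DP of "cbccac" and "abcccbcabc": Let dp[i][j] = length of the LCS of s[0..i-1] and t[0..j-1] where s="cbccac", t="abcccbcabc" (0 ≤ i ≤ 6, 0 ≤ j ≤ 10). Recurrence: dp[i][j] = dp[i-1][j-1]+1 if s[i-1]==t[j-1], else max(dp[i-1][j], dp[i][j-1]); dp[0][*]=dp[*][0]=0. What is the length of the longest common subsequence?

5

   ''  a  b  c  c  c  b  c  a  b  c
''  0  0  0  0  0  0  0  0  0  0  0
 c  0  0  0  1  1  1  1  1  1  1  1
 b  0  0  1  1  1  1  2  2  2  2  2
 c  0  0  1  2  2  2  2  3  3  3  3
 c  0  0  1  2  3  3  3  3  3  3  4
 a  0  1  1  2  3  3  3  3  4  4  4
 c  0  1  1  2  3  4  4  4  4  4  5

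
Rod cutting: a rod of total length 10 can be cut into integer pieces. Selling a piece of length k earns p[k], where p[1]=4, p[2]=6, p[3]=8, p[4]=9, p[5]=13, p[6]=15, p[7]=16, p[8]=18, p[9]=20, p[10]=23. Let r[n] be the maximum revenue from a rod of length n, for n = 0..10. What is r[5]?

   n    0    1    2    3    4    5    6    7    8    9   10
r[n]    0    4    8   12   16   20   24   28   32   36   40

20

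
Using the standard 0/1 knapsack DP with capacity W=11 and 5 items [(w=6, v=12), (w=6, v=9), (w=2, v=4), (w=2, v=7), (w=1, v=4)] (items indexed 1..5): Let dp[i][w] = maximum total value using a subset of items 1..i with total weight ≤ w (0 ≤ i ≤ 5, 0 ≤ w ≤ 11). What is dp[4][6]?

i\w   0   1   2   3   4   5   6   7   8   9  10  11
  0   0   0   0   0   0   0   0   0   0   0   0   0
  1   0   0   0   0   0   0  12  12  12  12  12  12
  2   0   0   0   0   0   0  12  12  12  12  12  12
  3   0   0   4   4   4   4  12  12  16  16  16  16
  4   0   0   7   7  11  11  12  12  19  19  23  23
  5   0   4   7  11  11  15  15  16  19  23  23  27

12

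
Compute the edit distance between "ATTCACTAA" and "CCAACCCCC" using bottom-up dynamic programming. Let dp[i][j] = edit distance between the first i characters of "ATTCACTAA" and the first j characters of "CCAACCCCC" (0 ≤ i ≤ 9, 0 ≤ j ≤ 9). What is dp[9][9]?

   ''  C  C  A  A  C  C  C  C  C
''  0  1  2  3  4  5  6  7  8  9
 A  1  1  2  2  3  4  5  6  7  8
 T  2  2  2  3  3  4  5  6  7  8
 T  3  3  3  3  4  4  5  6  7  8
 C  4  3  3  4  4  4  4  5  6  7
 A  5  4  4  3  4  5  5  5  6  7
 C  6  5  4  4  4  4  5  5  5  6
 T  7  6  5  5  5  5  5  6  6  6
 A  8  7  6  5  5  6  6  6  7  7
 A  9  8  7  6  5  6  7  7  7  8

8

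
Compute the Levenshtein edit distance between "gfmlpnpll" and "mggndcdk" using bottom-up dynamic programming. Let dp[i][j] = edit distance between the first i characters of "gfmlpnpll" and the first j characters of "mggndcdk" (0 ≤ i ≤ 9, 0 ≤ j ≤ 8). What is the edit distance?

8

   ''  m  g  g  n  d  c  d  k
''  0  1  2  3  4  5  6  7  8
 g  1  1  1  2  3  4  5  6  7
 f  2  2  2  2  3  4  5  6  7
 m  3  2  3  3  3  4  5  6  7
 l  4  3  3  4  4  4  5  6  7
 p  5  4  4  4  5  5  5  6  7
 n  6  5  5  5  4  5  6  6  7
 p  7  6  6  6  5  5  6  7  7
 l  8  7  7  7  6  6  6  7  8
 l  9  8  8  8  7  7  7  7  8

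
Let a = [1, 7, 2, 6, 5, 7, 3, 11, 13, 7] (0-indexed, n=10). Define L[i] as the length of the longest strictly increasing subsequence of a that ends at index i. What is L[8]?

   i    0    1    2    3    4    5    6    7    8    9
a[i]    1    7    2    6    5    7    3   11   13    7
L[i]    1    2    2    3    3    4    3    5    6    4

6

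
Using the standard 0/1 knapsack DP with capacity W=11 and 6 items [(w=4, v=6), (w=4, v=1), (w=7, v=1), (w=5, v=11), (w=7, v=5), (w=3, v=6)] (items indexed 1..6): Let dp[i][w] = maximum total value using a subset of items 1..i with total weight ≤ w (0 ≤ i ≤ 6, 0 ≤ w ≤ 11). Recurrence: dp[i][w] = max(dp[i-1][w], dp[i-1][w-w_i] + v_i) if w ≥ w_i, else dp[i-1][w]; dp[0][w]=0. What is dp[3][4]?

6

i\w   0   1   2   3   4   5   6   7   8   9  10  11
  0   0   0   0   0   0   0   0   0   0   0   0   0
  1   0   0   0   0   6   6   6   6   6   6   6   6
  2   0   0   0   0   6   6   6   6   7   7   7   7
  3   0   0   0   0   6   6   6   6   7   7   7   7
  4   0   0   0   0   6  11  11  11  11  17  17  17
  5   0   0   0   0   6  11  11  11  11  17  17  17
  6   0   0   0   6   6  11  11  12  17  17  17  17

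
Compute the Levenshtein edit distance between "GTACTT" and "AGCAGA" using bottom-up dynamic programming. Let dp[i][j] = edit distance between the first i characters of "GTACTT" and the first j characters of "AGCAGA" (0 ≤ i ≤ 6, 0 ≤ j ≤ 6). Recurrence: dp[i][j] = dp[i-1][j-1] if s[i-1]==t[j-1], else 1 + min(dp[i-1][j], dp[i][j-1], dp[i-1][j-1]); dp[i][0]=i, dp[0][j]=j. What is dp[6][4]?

5

   ''  A  G  C  A  G  A
''  0  1  2  3  4  5  6
 G  1  1  1  2  3  4  5
 T  2  2  2  2  3  4  5
 A  3  2  3  3  2  3  4
 C  4  3  3  3  3  3  4
 T  5  4  4  4  4  4  4
 T  6  5  5  5  5  5  5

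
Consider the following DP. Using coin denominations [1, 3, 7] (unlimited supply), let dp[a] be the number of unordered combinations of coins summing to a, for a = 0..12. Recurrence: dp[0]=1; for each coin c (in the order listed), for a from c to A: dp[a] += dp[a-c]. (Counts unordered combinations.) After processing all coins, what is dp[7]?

after  coin     0     1     2     3     4     5     6     7     8     9    10    11    12
          1     1     1     1     1     1     1     1     1     1     1     1     1     1
          3     1     1     1     2     2     2     3     3     3     4     4     4     5
          7     1     1     1     2     2     2     3     4     4     5     6     6     7

4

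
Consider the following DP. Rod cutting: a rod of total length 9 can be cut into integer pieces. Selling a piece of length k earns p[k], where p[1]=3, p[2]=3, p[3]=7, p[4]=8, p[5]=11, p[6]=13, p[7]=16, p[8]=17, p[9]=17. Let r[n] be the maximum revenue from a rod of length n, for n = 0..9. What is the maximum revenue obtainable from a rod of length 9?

27

   n    0    1    2    3    4    5    6    7    8    9
r[n]    0    3    6    9   12   15   18   21   24   27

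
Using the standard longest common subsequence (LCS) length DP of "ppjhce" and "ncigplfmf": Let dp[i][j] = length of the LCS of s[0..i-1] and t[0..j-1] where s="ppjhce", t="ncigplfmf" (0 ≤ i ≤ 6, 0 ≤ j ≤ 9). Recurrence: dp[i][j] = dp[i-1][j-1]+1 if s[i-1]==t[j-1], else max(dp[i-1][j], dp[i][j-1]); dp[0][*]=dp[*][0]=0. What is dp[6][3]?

1

   ''  n  c  i  g  p  l  f  m  f
''  0  0  0  0  0  0  0  0  0  0
 p  0  0  0  0  0  1  1  1  1  1
 p  0  0  0  0  0  1  1  1  1  1
 j  0  0  0  0  0  1  1  1  1  1
 h  0  0  0  0  0  1  1  1  1  1
 c  0  0  1  1  1  1  1  1  1  1
 e  0  0  1  1  1  1  1  1  1  1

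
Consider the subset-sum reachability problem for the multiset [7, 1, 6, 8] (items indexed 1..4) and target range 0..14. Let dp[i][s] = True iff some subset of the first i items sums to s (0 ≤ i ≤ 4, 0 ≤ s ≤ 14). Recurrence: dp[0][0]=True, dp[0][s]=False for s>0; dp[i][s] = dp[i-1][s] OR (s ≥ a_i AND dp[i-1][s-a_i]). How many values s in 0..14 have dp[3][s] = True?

7

i\s   0   1   2   3   4   5   6   7   8   9  10  11  12  13  14
  0   T   F   F   F   F   F   F   F   F   F   F   F   F   F   F
  1   T   F   F   F   F   F   F   T   F   F   F   F   F   F   F
  2   T   T   F   F   F   F   F   T   T   F   F   F   F   F   F
  3   T   T   F   F   F   F   T   T   T   F   F   F   F   T   T
  4   T   T   F   F   F   F   T   T   T   T   F   F   F   T   T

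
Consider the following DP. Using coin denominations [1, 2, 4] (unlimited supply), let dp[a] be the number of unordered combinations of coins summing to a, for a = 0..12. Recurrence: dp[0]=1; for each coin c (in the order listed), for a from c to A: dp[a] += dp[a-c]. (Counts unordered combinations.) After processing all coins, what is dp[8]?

9

after  coin     0     1     2     3     4     5     6     7     8     9    10    11    12
          1     1     1     1     1     1     1     1     1     1     1     1     1     1
          2     1     1     2     2     3     3     4     4     5     5     6     6     7
          4     1     1     2     2     4     4     6     6     9     9    12    12    16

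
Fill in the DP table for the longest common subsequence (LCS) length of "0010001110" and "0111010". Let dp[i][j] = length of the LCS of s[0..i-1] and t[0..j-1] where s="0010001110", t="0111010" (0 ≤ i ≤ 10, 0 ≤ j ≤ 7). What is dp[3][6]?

   ''  0  1  1  1  0  1  0
''  0  0  0  0  0  0  0  0
 0  0  1  1  1  1  1  1  1
 0  0  1  1  1  1  2  2  2
 1  0  1  2  2  2  2  3  3
 0  0  1  2  2  2  3  3  4
 0  0  1  2  2  2  3  3  4
 0  0  1  2  2  2  3  3  4
 1  0  1  2  3  3  3  4  4
 1  0  1  2  3  4  4  4  4
 1  0  1  2  3  4  4  5  5
 0  0  1  2  3  4  5  5  6

3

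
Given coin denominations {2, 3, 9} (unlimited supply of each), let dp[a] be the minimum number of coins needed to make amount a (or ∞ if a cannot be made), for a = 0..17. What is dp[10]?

4

 a  0  1  2  3  4  5  6  7  8  9 10 11 12 13 14 15 16 17
dp  0  -  1  1  2  2  2  3  3  1  4  2  2  3  3  3  4  4
(- denotes ∞ / unreachable)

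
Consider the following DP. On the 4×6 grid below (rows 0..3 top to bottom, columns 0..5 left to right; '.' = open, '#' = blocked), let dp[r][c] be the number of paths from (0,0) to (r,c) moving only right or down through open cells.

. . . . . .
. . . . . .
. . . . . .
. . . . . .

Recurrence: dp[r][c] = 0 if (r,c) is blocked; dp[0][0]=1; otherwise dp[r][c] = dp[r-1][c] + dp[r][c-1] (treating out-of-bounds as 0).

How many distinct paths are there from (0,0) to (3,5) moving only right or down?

56

r\c   0   1   2   3   4   5
  0   1   1   1   1   1   1
  1   1   2   3   4   5   6
  2   1   3   6  10  15  21
  3   1   4  10  20  35  56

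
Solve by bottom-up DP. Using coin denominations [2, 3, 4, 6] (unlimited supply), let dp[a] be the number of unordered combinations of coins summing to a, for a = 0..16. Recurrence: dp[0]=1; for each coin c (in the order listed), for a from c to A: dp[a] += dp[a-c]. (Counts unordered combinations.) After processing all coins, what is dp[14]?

after  coin     0     1     2     3     4     5     6     7     8     9    10    11    12    13    14    15    16
          2     1     0     1     0     1     0     1     0     1     0     1     0     1     0     1     0     1
          3     1     0     1     1     1     1     2     1     2     2     2     2     3     2     3     3     3
          4     1     0     1     1     2     1     3     2     4     3     5     4     7     5     8     7    10
          6     1     0     1     1     2     1     4     2     5     4     7     5    11     7    13    11    17

13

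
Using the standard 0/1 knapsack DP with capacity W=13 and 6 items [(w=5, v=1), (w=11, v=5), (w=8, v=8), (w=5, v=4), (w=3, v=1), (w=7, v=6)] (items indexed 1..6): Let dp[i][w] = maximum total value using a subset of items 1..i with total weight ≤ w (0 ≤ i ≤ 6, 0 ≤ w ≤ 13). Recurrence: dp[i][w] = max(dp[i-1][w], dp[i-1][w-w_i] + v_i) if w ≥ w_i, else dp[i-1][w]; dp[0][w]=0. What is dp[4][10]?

8

i\w   0   1   2   3   4   5   6   7   8   9  10  11  12  13
  0   0   0   0   0   0   0   0   0   0   0   0   0   0   0
  1   0   0   0   0   0   1   1   1   1   1   1   1   1   1
  2   0   0   0   0   0   1   1   1   1   1   1   5   5   5
  3   0   0   0   0   0   1   1   1   8   8   8   8   8   9
  4   0   0   0   0   0   4   4   4   8   8   8   8   8  12
  5   0   0   0   1   1   4   4   4   8   8   8   9   9  12
  6   0   0   0   1   1   4   4   6   8   8   8   9  10  12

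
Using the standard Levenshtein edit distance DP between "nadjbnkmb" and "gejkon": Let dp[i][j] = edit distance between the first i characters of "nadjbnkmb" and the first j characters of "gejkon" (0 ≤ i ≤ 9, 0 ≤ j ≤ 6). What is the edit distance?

   ''  g  e  j  k  o  n
''  0  1  2  3  4  5  6
 n  1  1  2  3  4  5  5
 a  2  2  2  3  4  5  6
 d  3  3  3  3  4  5  6
 j  4  4  4  3  4  5  6
 b  5  5  5  4  4  5  6
 n  6  6  6  5  5  5  5
 k  7  7  7  6  5  6  6
 m  8  8  8  7  6  6  7
 b  9  9  9  8  7  7  7

7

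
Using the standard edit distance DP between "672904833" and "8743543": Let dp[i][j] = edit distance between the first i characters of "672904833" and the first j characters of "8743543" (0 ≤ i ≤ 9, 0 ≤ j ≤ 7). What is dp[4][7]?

   ''  8  7  4  3  5  4  3
''  0  1  2  3  4  5  6  7
 6  1  1  2  3  4  5  6  7
 7  2  2  1  2  3  4  5  6
 2  3  3  2  2  3  4  5  6
 9  4  4  3  3  3  4  5  6
 0  5  5  4  4  4  4  5  6
 4  6  6  5  4  5  5  4  5
 8  7  6  6  5  5  6  5  5
 3  8  7  7  6  5  6  6  5
 3  9  8  8  7  6  6  7  6

6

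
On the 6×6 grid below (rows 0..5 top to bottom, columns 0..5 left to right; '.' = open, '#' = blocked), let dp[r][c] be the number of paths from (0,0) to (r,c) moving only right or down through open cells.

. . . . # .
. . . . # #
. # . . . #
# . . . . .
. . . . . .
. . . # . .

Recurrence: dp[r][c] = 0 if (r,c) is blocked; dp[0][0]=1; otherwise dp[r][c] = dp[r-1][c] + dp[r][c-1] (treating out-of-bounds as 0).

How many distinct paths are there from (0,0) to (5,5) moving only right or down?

r\c   0   1   2   3   4   5
  0   1   1   1   1   0   0
  1   1   2   3   4   0   0
  2   1   0   3   7   7   0
  3   0   0   3  10  17  17
  4   0   0   3  13  30  47
  5   0   0   3   0  30  77

77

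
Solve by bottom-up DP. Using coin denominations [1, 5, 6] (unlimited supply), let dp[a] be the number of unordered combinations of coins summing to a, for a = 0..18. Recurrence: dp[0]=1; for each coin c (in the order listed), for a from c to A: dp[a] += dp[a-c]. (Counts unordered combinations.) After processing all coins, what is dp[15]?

7

after  coin     0     1     2     3     4     5     6     7     8     9    10    11    12    13    14    15    16    17    18
          1     1     1     1     1     1     1     1     1     1     1     1     1     1     1     1     1     1     1     1
          5     1     1     1     1     1     2     2     2     2     2     3     3     3     3     3     4     4     4     4
          6     1     1     1     1     1     2     3     3     3     3     4     5     6     6     6     7     8     9    10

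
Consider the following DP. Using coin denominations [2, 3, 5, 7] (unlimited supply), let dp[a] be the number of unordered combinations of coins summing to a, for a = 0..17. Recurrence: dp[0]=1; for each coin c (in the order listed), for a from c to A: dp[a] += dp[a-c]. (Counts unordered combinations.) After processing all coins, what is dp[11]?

after  coin     0     1     2     3     4     5     6     7     8     9    10    11    12    13    14    15    16    17
          2     1     0     1     0     1     0     1     0     1     0     1     0     1     0     1     0     1     0
          3     1     0     1     1     1     1     2     1     2     2     2     2     3     2     3     3     3     3
          5     1     0     1     1     1     2     2     2     3     3     4     4     5     5     6     7     7     8
          7     1     0     1     1     1     2     2     3     3     4     5     5     7     7     9    10    11    13

5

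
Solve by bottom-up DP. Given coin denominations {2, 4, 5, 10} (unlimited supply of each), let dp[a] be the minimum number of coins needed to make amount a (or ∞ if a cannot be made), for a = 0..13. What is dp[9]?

2

 a  0  1  2  3  4  5  6  7  8  9 10 11 12 13
dp  0  -  1  -  1  1  2  2  2  2  1  3  2  3
(- denotes ∞ / unreachable)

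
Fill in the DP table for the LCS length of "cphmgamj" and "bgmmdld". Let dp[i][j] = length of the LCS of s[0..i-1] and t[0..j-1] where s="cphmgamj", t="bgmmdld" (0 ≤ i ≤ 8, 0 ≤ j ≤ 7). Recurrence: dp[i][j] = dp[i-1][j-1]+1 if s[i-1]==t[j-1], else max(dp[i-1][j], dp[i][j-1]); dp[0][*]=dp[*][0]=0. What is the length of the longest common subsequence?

2

   ''  b  g  m  m  d  l  d
''  0  0  0  0  0  0  0  0
 c  0  0  0  0  0  0  0  0
 p  0  0  0  0  0  0  0  0
 h  0  0  0  0  0  0  0  0
 m  0  0  0  1  1  1  1  1
 g  0  0  1  1  1  1  1  1
 a  0  0  1  1  1  1  1  1
 m  0  0  1  2  2  2  2  2
 j  0  0  1  2  2  2  2  2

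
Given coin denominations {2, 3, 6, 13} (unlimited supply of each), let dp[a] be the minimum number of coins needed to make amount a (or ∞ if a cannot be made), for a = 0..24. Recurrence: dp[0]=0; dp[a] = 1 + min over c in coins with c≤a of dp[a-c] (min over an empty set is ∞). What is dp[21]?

3

 a  0  1  2  3  4  5  6  7  8  9 10 11 12 13 14 15 16 17 18 19 20 21 22 23 24
dp  0  -  1  1  2  2  1  3  2  2  3  3  2  1  3  2  2  3  3  2  4  3  3  4  4
(- denotes ∞ / unreachable)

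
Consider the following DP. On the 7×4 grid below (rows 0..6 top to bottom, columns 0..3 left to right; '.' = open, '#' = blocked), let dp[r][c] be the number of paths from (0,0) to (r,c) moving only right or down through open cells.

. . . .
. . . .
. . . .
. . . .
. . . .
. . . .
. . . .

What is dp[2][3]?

r\c   0   1   2   3
  0   1   1   1   1
  1   1   2   3   4
  2   1   3   6  10
  3   1   4  10  20
  4   1   5  15  35
  5   1   6  21  56
  6   1   7  28  84

10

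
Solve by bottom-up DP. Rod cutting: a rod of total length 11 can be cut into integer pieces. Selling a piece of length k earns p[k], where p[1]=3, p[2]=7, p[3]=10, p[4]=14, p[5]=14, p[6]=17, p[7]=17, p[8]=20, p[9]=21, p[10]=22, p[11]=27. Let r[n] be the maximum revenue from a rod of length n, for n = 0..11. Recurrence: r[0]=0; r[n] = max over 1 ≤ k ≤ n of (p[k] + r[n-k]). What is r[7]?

24

   n    0    1    2    3    4    5    6    7    8    9   10   11
r[n]    0    3    7   10   14   17   21   24   28   31   35   38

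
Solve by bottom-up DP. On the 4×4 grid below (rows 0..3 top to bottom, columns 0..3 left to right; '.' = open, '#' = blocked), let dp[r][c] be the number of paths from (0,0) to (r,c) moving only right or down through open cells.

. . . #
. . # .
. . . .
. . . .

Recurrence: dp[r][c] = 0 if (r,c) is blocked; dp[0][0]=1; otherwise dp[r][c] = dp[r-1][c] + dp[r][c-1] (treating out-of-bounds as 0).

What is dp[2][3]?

r\c   0   1   2   3
  0   1   1   1   0
  1   1   2   0   0
  2   1   3   3   3
  3   1   4   7  10

3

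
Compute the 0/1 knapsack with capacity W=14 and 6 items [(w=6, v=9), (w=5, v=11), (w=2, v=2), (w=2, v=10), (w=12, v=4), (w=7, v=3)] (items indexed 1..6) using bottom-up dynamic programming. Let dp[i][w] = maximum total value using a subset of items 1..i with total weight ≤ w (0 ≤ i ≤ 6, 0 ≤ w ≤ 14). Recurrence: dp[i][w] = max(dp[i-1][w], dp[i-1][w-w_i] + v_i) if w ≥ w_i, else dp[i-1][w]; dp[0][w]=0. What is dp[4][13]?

30

i\w   0   1   2   3   4   5   6   7   8   9  10  11  12  13  14
  0   0   0   0   0   0   0   0   0   0   0   0   0   0   0   0
  1   0   0   0   0   0   0   9   9   9   9   9   9   9   9   9
  2   0   0   0   0   0  11  11  11  11  11  11  20  20  20  20
  3   0   0   2   2   2  11  11  13  13  13  13  20  20  22  22
  4   0   0  10  10  12  12  12  21  21  23  23  23  23  30  30
  5   0   0  10  10  12  12  12  21  21  23  23  23  23  30  30
  6   0   0  10  10  12  12  12  21  21  23  23  23  23  30  30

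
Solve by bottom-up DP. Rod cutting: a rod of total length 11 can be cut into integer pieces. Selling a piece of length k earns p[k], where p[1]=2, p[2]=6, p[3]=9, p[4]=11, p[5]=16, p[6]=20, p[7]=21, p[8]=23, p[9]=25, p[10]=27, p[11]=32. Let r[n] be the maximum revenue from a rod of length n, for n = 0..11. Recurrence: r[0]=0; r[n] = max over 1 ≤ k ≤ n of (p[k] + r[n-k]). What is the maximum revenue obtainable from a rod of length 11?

36

   n    0    1    2    3    4    5    6    7    8    9   10   11
r[n]    0    2    6    9   12   16   20   22   26   29   32   36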